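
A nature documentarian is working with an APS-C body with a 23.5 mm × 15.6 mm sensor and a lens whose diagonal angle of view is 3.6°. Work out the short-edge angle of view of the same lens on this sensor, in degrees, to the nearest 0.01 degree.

Sensor diagonal = √(23.5² + 15.6²) = √795.6100 ≈ 28.2066 mm.
From the diagonal AOV: f = 28.2066 / (2·tan(1.8°)) = 28.2066 / 0.06285 ≈ 448.7736 mm.
Short-edge AOV = 2·arctan(15.6 / (2 × 448.7736)) = 2·arctan(0.01738) ≈ 1.9915°.

1.99°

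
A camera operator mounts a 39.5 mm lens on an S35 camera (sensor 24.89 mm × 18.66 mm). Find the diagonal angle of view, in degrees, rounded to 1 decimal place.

Sensor diagonal = √(24.89² + 18.66²) = √967.7077 ≈ 31.1080 mm.
Angle of view α = 2·arctan(d/2f) with d = 31.1080 mm and f = 39.5 mm.
d/2f = 0.39377; arctan(0.39377) ≈ 21.4931°, so α ≈ 42.9863°.

43.0°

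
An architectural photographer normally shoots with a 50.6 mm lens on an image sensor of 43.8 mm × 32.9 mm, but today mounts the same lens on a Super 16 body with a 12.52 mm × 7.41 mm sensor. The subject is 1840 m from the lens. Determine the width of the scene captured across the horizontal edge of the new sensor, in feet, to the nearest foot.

1494 ft

The focal length stays 50.6 mm; the relevant sensor dimension is now w = 12.52 mm. Object distance dₒ = 1840 m = 1.84e+06 mm.
Thin-lens field width W = w·(dₒ − f)/f = 12.52 × (1.84e+06 − 50.6)/50.6 ≈ 455260.207 mm = 455260.207/304.8 ft = 1493.64 ft.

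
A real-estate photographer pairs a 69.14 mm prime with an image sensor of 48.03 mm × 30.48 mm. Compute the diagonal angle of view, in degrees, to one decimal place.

44.7°

Sensor diagonal = √(48.03² + 30.48²) = √3235.9113 ≈ 56.8851 mm.
Angle of view α = 2·arctan(d/2f) with d = 56.8851 mm and f = 69.14 mm.
d/2f = 0.41138; arctan(0.41138) ≈ 22.3611°, so α ≈ 44.7222°.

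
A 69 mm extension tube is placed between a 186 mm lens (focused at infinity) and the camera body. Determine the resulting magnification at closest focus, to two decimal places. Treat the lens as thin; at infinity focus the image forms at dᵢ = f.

0.37×

The tube moves the image plane from f to f + e, so dᵢ = 186 + 69 = 255 mm. Focus is achieved when 1/f = 1/dₒ + 1/dᵢ, giving dₒ = 1/(1/f − 1/(f+e)).
Magnification m = dᵢ/dₒ = (f+e)·(1/f − 1/(f+e)) = e/f = 69/186 ≈ 0.3710.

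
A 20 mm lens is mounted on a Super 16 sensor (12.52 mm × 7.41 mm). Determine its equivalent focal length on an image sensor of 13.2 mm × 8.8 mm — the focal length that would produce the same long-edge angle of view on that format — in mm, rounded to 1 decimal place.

21.1 mm

Equal angle of view means equal width/f ratio, so f₂ = f₁ · (width₂/width₁) = 20 × 13.2/12.52.
f₂ = 20 × 1.05431 ≈ 21.086 mm.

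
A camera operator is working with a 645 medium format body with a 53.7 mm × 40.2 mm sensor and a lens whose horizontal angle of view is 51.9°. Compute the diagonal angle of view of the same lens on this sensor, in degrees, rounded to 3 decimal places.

From the horizontal AOV: f = 53.7 / (2·tan(25.95°)) = 53.7 / 0.97331 ≈ 55.1728 mm.
Sensor diagonal = √(53.7² + 40.2²) = √4499.7300 ≈ 67.0800 mm.
Diagonal AOV = 2·arctan(67.0800 / (2 × 55.1728)) = 2·arctan(0.60791) ≈ 62.5915°.

62.592°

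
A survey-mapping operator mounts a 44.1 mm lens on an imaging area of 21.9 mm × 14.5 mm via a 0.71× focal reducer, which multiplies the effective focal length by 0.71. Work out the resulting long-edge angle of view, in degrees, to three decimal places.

38.551°

Effective focal length f = 44.1 × 0.71 = 31.311 mm.
α = 2·arctan(21.9 / (2 × 31.311)) = 2·arctan(0.34972) ≈ 38.5512°.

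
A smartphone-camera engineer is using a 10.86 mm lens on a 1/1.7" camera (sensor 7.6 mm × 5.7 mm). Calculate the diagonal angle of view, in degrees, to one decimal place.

Sensor diagonal = √(7.6² + 5.7²) = √90.2500 ≈ 9.5000 mm.
Angle of view α = 2·arctan(d/2f) with d = 9.5000 mm and f = 10.86 mm.
d/2f = 0.43738; arctan(0.43738) ≈ 23.6238°, so α ≈ 47.2477°.

47.2°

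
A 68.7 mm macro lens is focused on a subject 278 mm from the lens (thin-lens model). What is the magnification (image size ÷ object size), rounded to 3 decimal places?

0.328×

Thin lens: 1/f = 1/dₒ + 1/dᵢ → 1/dᵢ = 1/68.7 − 1/278 = 0.0109589 mm⁻¹, so dᵢ ≈ 91.2499 mm.
Magnification m = dᵢ/dₒ = 91.2499/278 ≈ 0.32824.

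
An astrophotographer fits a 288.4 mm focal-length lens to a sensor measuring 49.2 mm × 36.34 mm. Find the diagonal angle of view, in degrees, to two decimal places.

12.11°

Sensor diagonal = √(49.2² + 36.34²) = √3741.2356 ≈ 61.1656 mm.
Angle of view α = 2·arctan(d/2f) with d = 61.1656 mm and f = 288.4 mm.
d/2f = 0.10604; arctan(0.10604) ≈ 6.0532°, so α ≈ 12.1064°.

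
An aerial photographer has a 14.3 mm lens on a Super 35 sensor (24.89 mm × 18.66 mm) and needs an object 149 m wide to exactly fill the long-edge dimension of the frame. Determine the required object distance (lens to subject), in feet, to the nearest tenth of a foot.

W: 149 m = 149000 mm.
Magnification m = w/W = dᵢ/dₒ; combined with 1/f = 1/dₒ + 1/dᵢ this gives dₒ = f·(1 + W/w).
dₒ = 14.3 mm × (1 + 149000/24.89) = 14.3 × 5987.3399 ≈ 85618.961 mm = 85618.961/304.8 ft = 280.902 ft.

280.9 ft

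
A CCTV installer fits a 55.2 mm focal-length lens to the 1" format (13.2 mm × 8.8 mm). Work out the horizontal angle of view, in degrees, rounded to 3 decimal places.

Angle of view α = 2·arctan(w/2f) with w = 13.2 mm and f = 55.2 mm.
w/2f = 0.11957; arctan(0.11957) ≈ 6.8182°, so α ≈ 13.6364°.

13.636°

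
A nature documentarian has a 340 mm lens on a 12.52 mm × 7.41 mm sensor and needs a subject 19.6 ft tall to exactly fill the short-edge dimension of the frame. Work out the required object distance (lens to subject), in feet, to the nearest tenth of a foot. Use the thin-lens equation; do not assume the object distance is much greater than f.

900.4 ft

W: 19.6 ft × 304.8 mm/ft = 5974.08 mm.
Magnification m = h/W = dᵢ/dₒ; combined with 1/f = 1/dₒ + 1/dᵢ this gives dₒ = f·(1 + W/h).
dₒ = 340 mm × (1 + 5974.08/7.41) = 340 × 807.2186 ≈ 274454.323 mm = 274454.323/304.8 ft = 900.441 ft.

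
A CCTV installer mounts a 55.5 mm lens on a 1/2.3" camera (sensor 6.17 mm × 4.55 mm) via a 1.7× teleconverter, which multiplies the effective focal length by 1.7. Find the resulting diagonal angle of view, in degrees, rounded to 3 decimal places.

Effective focal length f = 55.5 × 1.7 = 94.35 mm.
Sensor diagonal = √(6.17² + 4.55²) = √58.7714 ≈ 7.6663 mm.
α = 2·arctan(7.666 / (2 × 94.35)) = 2·arctan(0.04063) ≈ 4.6529°.

4.653°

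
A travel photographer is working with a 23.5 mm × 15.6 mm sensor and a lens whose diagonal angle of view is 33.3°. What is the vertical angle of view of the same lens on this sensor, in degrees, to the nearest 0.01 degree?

18.78°

Sensor diagonal = √(23.5² + 15.6²) = √795.6100 ≈ 28.2066 mm.
From the diagonal AOV: f = 28.2066 / (2·tan(16.65°)) = 28.2066 / 0.59813 ≈ 47.1582 mm.
Vertical AOV = 2·arctan(15.6 / (2 × 47.1582)) = 2·arctan(0.16540) ≈ 18.7835°.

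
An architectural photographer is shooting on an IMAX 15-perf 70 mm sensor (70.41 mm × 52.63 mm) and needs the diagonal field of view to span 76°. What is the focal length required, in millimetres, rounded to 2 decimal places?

56.26 mm

Sensor diagonal = √(70.41² + 52.63²) = √7727.4850 ≈ 87.9061 mm.
From α = 2·arctan(d/2f) we get f = d / (2·tan(α/2)).
With d = 87.9061 mm and α/2 = 38°, tan(α/2) ≈ 0.78129, so f ≈ 87.9061 / 1.56257 ≈ 56.2573 mm.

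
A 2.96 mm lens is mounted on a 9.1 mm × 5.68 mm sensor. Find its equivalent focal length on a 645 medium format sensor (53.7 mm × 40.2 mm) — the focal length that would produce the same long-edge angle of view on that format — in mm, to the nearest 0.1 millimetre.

Equal angle of view means equal width/f ratio, so f₂ = f₁ · (width₂/width₁) = 2.96 × 53.7/9.1.
f₂ = 2.96 × 5.90110 ≈ 17.467 mm.

17.5 mm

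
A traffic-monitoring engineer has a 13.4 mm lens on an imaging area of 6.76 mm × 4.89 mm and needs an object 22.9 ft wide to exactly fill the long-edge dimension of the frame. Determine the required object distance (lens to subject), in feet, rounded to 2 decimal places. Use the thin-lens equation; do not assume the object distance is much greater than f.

W: 22.9 ft × 304.8 mm/ft = 6979.92 mm.
Magnification m = w/W = dᵢ/dₒ; combined with 1/f = 1/dₒ + 1/dᵢ this gives dₒ = f·(1 + W/w).
dₒ = 13.4 mm × (1 + 6979.92/6.76) = 13.4 × 1033.5325 ≈ 13849.336 mm = 13849.336/304.8 ft = 45.4375 ft.

45.44 ft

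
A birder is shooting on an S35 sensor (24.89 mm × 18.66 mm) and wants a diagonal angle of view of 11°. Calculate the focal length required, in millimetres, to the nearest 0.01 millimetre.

161.53 mm

Sensor diagonal = √(24.89² + 18.66²) = √967.7077 ≈ 31.1080 mm.
From α = 2·arctan(d/2f) we get f = d / (2·tan(α/2)).
With d = 31.1080 mm and α/2 = 5.5°, tan(α/2) ≈ 0.09629, so f ≈ 31.1080 / 0.19258 ≈ 161.5345 mm.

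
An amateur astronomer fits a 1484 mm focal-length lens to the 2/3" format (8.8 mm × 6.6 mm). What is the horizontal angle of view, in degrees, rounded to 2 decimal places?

0.34°

Angle of view α = 2·arctan(w/2f) with w = 8.8 mm and f = 1484 mm.
w/2f = 0.00296; arctan(0.00296) ≈ 0.1699°, so α ≈ 0.3398°.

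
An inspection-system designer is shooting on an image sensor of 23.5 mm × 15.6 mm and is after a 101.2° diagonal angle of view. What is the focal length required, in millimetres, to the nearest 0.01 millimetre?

Sensor diagonal = √(23.5² + 15.6²) = √795.6100 ≈ 28.2066 mm.
From α = 2·arctan(d/2f) we get f = d / (2·tan(α/2)).
With d = 28.2066 mm and α/2 = 50.6°, tan(α/2) ≈ 1.21742, so f ≈ 28.2066 / 2.43484 ≈ 11.5846 mm.

11.58 mm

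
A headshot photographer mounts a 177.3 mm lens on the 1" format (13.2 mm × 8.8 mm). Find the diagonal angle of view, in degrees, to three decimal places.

5.123°

Sensor diagonal = √(13.2² + 8.8²) = √251.6800 ≈ 15.8644 mm.
Angle of view α = 2·arctan(d/2f) with d = 15.8644 mm and f = 177.3 mm.
d/2f = 0.04474; arctan(0.04474) ≈ 2.5616°, so α ≈ 5.1233°.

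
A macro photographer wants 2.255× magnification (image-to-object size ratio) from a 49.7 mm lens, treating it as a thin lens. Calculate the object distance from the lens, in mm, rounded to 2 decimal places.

With m = dᵢ/dₒ and 1/f = 1/dₒ + 1/dᵢ, substituting dᵢ = m·dₒ gives 1/f = (1 + 1/m)/dₒ, hence dₒ = f·(1 + 1/m).
dₒ = 49.7 × (1 + 1/2.255) = 49.7 × 1.44346 ≈ 71.740 mm.

71.74 mm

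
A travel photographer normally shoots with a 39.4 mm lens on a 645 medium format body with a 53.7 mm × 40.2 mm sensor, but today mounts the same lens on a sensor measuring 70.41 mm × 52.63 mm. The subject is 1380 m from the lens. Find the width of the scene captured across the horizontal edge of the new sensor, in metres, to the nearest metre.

The focal length stays 39.4 mm; the relevant sensor dimension is now w = 70.41 mm. Object distance dₒ = 1380 m = 1.38e+06 mm.
Thin-lens field width W = w·(dₒ − f)/f = 70.41 × (1.38e+06 − 39.4)/39.4 ≈ 2466066.646 mm = 2466.07 m.

2466 m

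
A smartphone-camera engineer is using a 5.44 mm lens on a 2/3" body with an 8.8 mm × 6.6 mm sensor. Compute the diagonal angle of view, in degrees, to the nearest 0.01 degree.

90.63°

Sensor diagonal = √(8.8² + 6.6²) = √121.0000 ≈ 11.0000 mm.
Angle of view α = 2·arctan(d/2f) with d = 11.0000 mm and f = 5.44 mm.
d/2f = 1.01103; arctan(1.01103) ≈ 45.3142°, so α ≈ 90.6285°.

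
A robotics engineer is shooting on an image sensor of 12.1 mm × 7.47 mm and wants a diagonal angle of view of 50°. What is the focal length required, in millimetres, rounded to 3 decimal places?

Sensor diagonal = √(12.1² + 7.47²) = √202.2109 ≈ 14.2201 mm.
From α = 2·arctan(d/2f) we get f = d / (2·tan(α/2)).
With d = 14.2201 mm and α/2 = 25°, tan(α/2) ≈ 0.46631, so f ≈ 14.2201 / 0.93262 ≈ 15.2475 mm.

15.248 mm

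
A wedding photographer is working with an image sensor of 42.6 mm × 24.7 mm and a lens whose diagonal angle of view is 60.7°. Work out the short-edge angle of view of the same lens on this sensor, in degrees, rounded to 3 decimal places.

32.735°

Sensor diagonal = √(42.6² + 24.7²) = √2424.8500 ≈ 49.2428 mm.
From the diagonal AOV: f = 49.2428 / (2·tan(30.35°)) = 49.2428 / 1.17105 ≈ 42.0502 mm.
Short-edge AOV = 2·arctan(24.7 / (2 × 42.0502)) = 2·arctan(0.29370) ≈ 32.7347°.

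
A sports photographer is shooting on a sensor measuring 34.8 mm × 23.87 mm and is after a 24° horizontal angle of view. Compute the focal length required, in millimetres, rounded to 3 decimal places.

81.861 mm

From α = 2·arctan(w/2f) we get f = w / (2·tan(α/2)).
With w = 34.8 mm and α/2 = 12°, tan(α/2) ≈ 0.21256, so f ≈ 34.8 / 0.42511 ≈ 81.8606 mm.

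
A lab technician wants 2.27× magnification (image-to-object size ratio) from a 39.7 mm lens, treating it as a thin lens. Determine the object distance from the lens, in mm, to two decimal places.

57.19 mm

With m = dᵢ/dₒ and 1/f = 1/dₒ + 1/dᵢ, substituting dᵢ = m·dₒ gives 1/f = (1 + 1/m)/dₒ, hence dₒ = f·(1 + 1/m).
dₒ = 39.7 × (1 + 1/2.27) = 39.7 × 1.44053 ≈ 57.189 mm.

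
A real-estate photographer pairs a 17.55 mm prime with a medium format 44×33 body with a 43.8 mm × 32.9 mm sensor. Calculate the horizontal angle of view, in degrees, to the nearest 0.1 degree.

Angle of view α = 2·arctan(w/2f) with w = 43.8 mm and f = 17.55 mm.
w/2f = 1.24786; arctan(1.24786) ≈ 51.2924°, so α ≈ 102.5847°.

102.6°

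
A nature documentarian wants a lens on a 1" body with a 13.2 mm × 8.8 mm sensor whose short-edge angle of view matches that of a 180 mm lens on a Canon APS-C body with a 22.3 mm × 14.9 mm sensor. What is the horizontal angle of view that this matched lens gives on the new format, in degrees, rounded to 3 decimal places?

Equal short-edge AOV ⇒ f₂ = f₁ · 8.8/14.9 = 180 × 0.59060 ≈ 106.3087 mm.
Horizontal AOV on the new format = 2·arctan(13.2 / (2 × 106.3087)) = 2·arctan(0.06208) ≈ 7.1051°.

7.105°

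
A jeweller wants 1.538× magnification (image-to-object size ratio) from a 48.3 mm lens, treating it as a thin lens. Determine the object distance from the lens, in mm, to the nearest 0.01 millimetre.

79.70 mm

With m = dᵢ/dₒ and 1/f = 1/dₒ + 1/dᵢ, substituting dᵢ = m·dₒ gives 1/f = (1 + 1/m)/dₒ, hence dₒ = f·(1 + 1/m).
dₒ = 48.3 × (1 + 1/1.538) = 48.3 × 1.65020 ≈ 79.704 mm.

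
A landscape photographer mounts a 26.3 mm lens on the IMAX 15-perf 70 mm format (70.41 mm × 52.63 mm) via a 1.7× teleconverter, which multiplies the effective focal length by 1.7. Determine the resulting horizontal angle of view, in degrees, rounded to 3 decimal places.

Effective focal length f = 26.3 × 1.7 = 44.71 mm.
α = 2·arctan(70.41 / (2 × 44.71)) = 2·arctan(0.78741) ≈ 76.4343°.

76.434°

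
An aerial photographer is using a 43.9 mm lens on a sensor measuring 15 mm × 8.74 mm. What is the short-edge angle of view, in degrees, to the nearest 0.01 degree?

11.37°

Angle of view α = 2·arctan(h/2f) with h = 8.74 mm and f = 43.9 mm.
h/2f = 0.09954; arctan(0.09954) ≈ 5.6847°, so α ≈ 11.3695°.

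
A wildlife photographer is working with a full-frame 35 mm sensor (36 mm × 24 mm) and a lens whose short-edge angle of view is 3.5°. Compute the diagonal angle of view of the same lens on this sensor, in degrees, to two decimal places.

6.31°

From the short-edge AOV: f = 24 / (2·tan(1.75°)) = 24 / 0.06111 ≈ 392.7632 mm.
Sensor diagonal = √(36² + 24²) = √1872.0000 ≈ 43.2666 mm.
Diagonal AOV = 2·arctan(43.2666 / (2 × 392.7632)) = 2·arctan(0.05508) ≈ 6.3053°.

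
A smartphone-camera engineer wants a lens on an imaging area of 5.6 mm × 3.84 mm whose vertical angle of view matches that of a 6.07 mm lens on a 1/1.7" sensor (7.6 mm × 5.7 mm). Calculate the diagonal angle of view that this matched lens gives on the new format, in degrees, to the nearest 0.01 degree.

Equal vertical AOV ⇒ f₂ = f₁ · 3.84/5.7 = 6.07 × 0.67368 ≈ 4.0893 mm.
Sensor diagonal = √(5.6² + 3.84²) = √46.1056 ≈ 6.7901 mm.
Diagonal AOV on the new format = 2·arctan(6.7901 / (2 × 4.0893)) = 2·arctan(0.83024) ≈ 79.4014°.

79.40°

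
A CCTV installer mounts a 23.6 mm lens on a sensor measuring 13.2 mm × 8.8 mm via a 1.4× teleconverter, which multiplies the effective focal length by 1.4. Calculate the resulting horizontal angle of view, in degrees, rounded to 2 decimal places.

Effective focal length f = 23.6 × 1.4 = 33.04 mm.
α = 2·arctan(13.2 / (2 × 33.04)) = 2·arctan(0.19976) ≈ 22.5932°.

22.59°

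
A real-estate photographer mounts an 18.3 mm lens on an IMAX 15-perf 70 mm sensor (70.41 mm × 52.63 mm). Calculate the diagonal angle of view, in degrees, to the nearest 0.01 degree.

Sensor diagonal = √(70.41² + 52.63²) = √7727.4850 ≈ 87.9061 mm.
Angle of view α = 2·arctan(d/2f) with d = 87.9061 mm and f = 18.3 mm.
d/2f = 2.40181; arctan(2.40181) ≈ 67.3954°, so α ≈ 134.7909°.

134.79°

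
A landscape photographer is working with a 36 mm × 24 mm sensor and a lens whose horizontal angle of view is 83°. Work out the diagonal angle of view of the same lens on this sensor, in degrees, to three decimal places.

From the horizontal AOV: f = 36 / (2·tan(41.5°)) = 36 / 1.76945 ≈ 20.3453 mm.
Sensor diagonal = √(36² + 24²) = √1872.0000 ≈ 43.2666 mm.
Diagonal AOV = 2·arctan(43.2666 / (2 × 20.3453)) = 2·arctan(1.06331) ≈ 93.5149°.

93.515°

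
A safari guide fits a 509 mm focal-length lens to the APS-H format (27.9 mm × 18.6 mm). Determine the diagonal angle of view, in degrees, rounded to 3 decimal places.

Sensor diagonal = √(27.9² + 18.6²) = √1124.3700 ≈ 33.5316 mm.
Angle of view α = 2·arctan(d/2f) with d = 33.5316 mm and f = 509 mm.
d/2f = 0.03294; arctan(0.03294) ≈ 1.8866°, so α ≈ 3.7731°.

3.773°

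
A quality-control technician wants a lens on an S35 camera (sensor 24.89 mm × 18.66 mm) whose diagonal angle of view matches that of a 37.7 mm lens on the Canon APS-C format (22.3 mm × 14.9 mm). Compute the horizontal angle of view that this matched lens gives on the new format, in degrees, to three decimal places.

31.773°

Sensor diagonal = √(22.3² + 14.9²) = √719.3000 ≈ 26.8198 mm.
Sensor diagonal = √(24.89² + 18.66²) = √967.7077 ≈ 31.1080 mm.
Equal diagonal AOV ⇒ f₂ = f₁ · 31.1080/26.8198 = 37.7 × 1.15989 ≈ 43.7279 mm.
Horizontal AOV on the new format = 2·arctan(24.89 / (2 × 43.7279)) = 2·arctan(0.28460) ≈ 31.7728°.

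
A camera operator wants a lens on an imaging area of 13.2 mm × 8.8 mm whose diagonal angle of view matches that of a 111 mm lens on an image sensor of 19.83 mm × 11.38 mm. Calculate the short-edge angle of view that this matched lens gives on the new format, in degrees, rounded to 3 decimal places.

Sensor diagonal = √(19.83² + 11.38²) = √522.7333 ≈ 22.8634 mm.
Sensor diagonal = √(13.2² + 8.8²) = √251.6800 ≈ 15.8644 mm.
Equal diagonal AOV ⇒ f₂ = f₁ · 15.8644/22.8634 = 111 × 0.69388 ≈ 77.0207 mm.
Short-edge AOV on the new format = 2·arctan(8.8 / (2 × 77.0207)) = 2·arctan(0.05713) ≈ 6.5392°.

6.539°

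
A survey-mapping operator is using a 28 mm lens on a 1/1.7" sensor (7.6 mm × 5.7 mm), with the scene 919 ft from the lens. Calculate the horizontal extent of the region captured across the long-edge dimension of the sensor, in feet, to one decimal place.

dₒ: 919 ft × 304.8 mm/ft = 280111.19 mm.
Similar triangles through the lens centre give W/dₒ = w/dᵢ; with 1/f = 1/dₒ + 1/dᵢ this gives W = w·(dₒ − f)/f.
W = 7.6 mm × (280111 − 28) / 28 = 7.6 × 10002.9711 ≈ 76022.580 mm = 76022.580/304.8 ft = 249.418 ft.

249.4 ft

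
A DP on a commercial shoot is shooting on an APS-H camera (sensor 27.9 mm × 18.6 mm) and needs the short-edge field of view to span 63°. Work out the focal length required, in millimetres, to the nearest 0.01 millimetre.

From α = 2·arctan(h/2f) we get f = h / (2·tan(α/2)).
With h = 18.6 mm and α/2 = 31.5°, tan(α/2) ≈ 0.61280, so f ≈ 18.6 / 1.22560 ≈ 15.1762 mm.

15.18 mm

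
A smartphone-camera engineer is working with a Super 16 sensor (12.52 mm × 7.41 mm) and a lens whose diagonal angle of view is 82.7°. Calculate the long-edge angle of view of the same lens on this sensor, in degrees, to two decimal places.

Sensor diagonal = √(12.52² + 7.41²) = √211.6585 ≈ 14.5485 mm.
From the diagonal AOV: f = 14.5485 / (2·tan(41.35°)) = 14.5485 / 1.76014 ≈ 8.2655 mm.
Long-edge AOV = 2·arctan(12.52 / (2 × 8.2655)) = 2·arctan(0.75736) ≈ 74.2778°.

74.28°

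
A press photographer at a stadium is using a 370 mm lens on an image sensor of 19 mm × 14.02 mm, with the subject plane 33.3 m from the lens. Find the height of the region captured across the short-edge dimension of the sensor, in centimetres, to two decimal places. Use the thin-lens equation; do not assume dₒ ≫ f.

124.78 cm

dₒ: 33.3 m = 33300 mm.
Similar triangles through the lens centre give W/dₒ = h/dᵢ; with 1/f = 1/dₒ + 1/dᵢ this gives W = h·(dₒ − f)/f.
W = 14.02 mm × (33300 − 370) / 370 = 14.02 × 89.0000 ≈ 1247.780 mm = 124.778 cm.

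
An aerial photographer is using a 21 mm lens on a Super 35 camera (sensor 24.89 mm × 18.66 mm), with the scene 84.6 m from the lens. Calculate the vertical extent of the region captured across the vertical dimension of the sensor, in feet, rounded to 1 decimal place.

246.6 ft

dₒ: 84.6 m = 84600 mm.
Similar triangles through the lens centre give W/dₒ = h/dᵢ; with 1/f = 1/dₒ + 1/dᵢ this gives W = h·(dₒ − f)/f.
W = 18.66 mm × (84600 − 21) / 21 = 18.66 × 4027.5714 ≈ 75154.483 mm = 75154.483/304.8 ft = 246.57 ft.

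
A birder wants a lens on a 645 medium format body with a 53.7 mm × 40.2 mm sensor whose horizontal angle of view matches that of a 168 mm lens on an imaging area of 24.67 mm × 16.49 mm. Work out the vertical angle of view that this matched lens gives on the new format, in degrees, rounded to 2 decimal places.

6.29°

Equal horizontal AOV ⇒ f₂ = f₁ · 53.7/24.67 = 168 × 2.17673 ≈ 365.6911 mm.
Vertical AOV on the new format = 2·arctan(40.2 / (2 × 365.6911)) = 2·arctan(0.05496) ≈ 6.2921°.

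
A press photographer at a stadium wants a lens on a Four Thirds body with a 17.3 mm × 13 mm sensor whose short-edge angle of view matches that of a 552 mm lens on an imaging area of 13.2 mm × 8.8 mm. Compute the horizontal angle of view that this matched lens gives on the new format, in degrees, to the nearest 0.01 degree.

Equal short-edge AOV ⇒ f₂ = f₁ · 13/8.8 = 552 × 1.47727 ≈ 815.4545 mm.
Horizontal AOV on the new format = 2·arctan(17.3 / (2 × 815.4545)) = 2·arctan(0.01061) ≈ 1.2155°.

1.22°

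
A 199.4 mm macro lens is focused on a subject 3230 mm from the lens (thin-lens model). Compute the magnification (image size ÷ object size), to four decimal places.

0.0658×

Thin lens: 1/f = 1/dₒ + 1/dᵢ → 1/dᵢ = 1/199.4 − 1/3230 = 0.0047054 mm⁻¹, so dᵢ ≈ 212.5196 mm.
Magnification m = dᵢ/dₒ = 212.5196/3230 ≈ 0.06580.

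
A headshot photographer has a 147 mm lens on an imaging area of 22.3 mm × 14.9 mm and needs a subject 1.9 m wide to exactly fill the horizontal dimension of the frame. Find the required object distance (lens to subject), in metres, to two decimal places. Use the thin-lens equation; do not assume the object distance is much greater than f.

W: 1.9 m = 1900 mm.
Magnification m = w/W = dᵢ/dₒ; combined with 1/f = 1/dₒ + 1/dᵢ this gives dₒ = f·(1 + W/w).
dₒ = 147 mm × (1 + 1900/22.3) = 147 × 86.2018 ≈ 12671.664 mm = 12.6717 m.

12.67 m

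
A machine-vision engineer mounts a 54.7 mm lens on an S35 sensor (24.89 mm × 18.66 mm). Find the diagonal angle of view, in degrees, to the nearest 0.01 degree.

31.75°

Sensor diagonal = √(24.89² + 18.66²) = √967.7077 ≈ 31.1080 mm.
Angle of view α = 2·arctan(d/2f) with d = 31.1080 mm and f = 54.7 mm.
d/2f = 0.28435; arctan(0.28435) ≈ 15.8732°, so α ≈ 31.7463°.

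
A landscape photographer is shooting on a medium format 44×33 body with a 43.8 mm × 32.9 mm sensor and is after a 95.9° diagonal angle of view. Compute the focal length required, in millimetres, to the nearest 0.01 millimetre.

24.71 mm

Sensor diagonal = √(43.8² + 32.9²) = √3000.8500 ≈ 54.7800 mm.
From α = 2·arctan(d/2f) we get f = d / (2·tan(α/2)).
With d = 54.7800 mm and α/2 = 47.95°, tan(α/2) ≈ 1.10867, so f ≈ 54.7800 / 2.21733 ≈ 24.7054 mm.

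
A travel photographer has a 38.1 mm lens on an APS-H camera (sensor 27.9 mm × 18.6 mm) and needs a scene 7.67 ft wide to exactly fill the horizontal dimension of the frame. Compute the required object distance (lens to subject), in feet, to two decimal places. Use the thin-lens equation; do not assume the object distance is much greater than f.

10.60 ft

W: 7.67 ft × 304.8 mm/ft = 2337.82 mm.
Magnification m = w/W = dᵢ/dₒ; combined with 1/f = 1/dₒ + 1/dᵢ this gives dₒ = f·(1 + W/w).
dₒ = 38.1 mm × (1 + 2337.82/27.9) = 38.1 × 84.7927 ≈ 3230.601 mm = 3230.601/304.8 ft = 10.5991 ft.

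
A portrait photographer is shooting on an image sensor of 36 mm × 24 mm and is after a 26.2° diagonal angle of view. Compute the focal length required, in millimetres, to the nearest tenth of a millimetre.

Sensor diagonal = √(36² + 24²) = √1872.0000 ≈ 43.2666 mm.
From α = 2·arctan(d/2f) we get f = d / (2·tan(α/2)).
With d = 43.2666 mm and α/2 = 13.1°, tan(α/2) ≈ 0.23271, so f ≈ 43.2666 / 0.46541 ≈ 92.9636 mm.

93.0 mm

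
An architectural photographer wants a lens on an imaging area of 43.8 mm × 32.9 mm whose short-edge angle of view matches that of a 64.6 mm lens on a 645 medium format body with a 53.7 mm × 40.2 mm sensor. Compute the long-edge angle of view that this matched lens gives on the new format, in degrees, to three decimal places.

Equal short-edge AOV ⇒ f₂ = f₁ · 32.9/40.2 = 64.6 × 0.81841 ≈ 52.8692 mm.
Long-edge AOV on the new format = 2·arctan(43.8 / (2 × 52.8692)) = 2·arctan(0.41423) ≈ 45.0016°.

45.002°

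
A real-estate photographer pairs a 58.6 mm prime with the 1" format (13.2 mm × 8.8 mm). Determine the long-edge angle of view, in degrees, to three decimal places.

12.852°

Angle of view α = 2·arctan(w/2f) with w = 13.2 mm and f = 58.6 mm.
w/2f = 0.11263; arctan(0.11263) ≈ 6.4260°, so α ≈ 12.8521°.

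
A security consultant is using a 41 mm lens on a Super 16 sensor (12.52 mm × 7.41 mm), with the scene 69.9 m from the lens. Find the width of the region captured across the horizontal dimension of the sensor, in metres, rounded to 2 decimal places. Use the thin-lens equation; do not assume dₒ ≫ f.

dₒ: 69.9 m = 69900 mm.
Similar triangles through the lens centre give W/dₒ = w/dᵢ; with 1/f = 1/dₒ + 1/dᵢ this gives W = w·(dₒ − f)/f.
W = 12.52 mm × (69900 − 41) / 41 = 12.52 × 1703.8780 ≈ 21332.553 mm = 21.3326 m.

21.33 m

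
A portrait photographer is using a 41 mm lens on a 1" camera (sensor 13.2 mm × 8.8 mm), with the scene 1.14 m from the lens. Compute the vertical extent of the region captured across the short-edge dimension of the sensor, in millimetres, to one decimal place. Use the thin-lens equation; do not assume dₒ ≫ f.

235.9 mm

dₒ: 1.14 m = 1140 mm.
Similar triangles through the lens centre give W/dₒ = h/dᵢ; with 1/f = 1/dₒ + 1/dᵢ this gives W = h·(dₒ − f)/f.
W = 8.8 mm × (1140 − 41) / 41 = 8.8 × 26.8049 ≈ 235.883 mm.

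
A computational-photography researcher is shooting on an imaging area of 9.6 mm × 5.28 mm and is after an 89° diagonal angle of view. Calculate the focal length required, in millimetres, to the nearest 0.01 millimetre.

Sensor diagonal = √(9.6² + 5.28²) = √120.0384 ≈ 10.9562 mm.
From α = 2·arctan(d/2f) we get f = d / (2·tan(α/2)).
With d = 10.9562 mm and α/2 = 44.5°, tan(α/2) ≈ 0.98270, so f ≈ 10.9562 / 1.96539 ≈ 5.5746 mm.

5.57 mm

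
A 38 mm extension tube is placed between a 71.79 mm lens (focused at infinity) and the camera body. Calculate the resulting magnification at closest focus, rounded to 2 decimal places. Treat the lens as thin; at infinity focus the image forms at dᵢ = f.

0.53×

The tube moves the image plane from f to f + e, so dᵢ = 71.79 + 38 = 109.79 mm. Focus is achieved when 1/f = 1/dₒ + 1/dᵢ, giving dₒ = 1/(1/f − 1/(f+e)).
Magnification m = dᵢ/dₒ = (f+e)·(1/f − 1/(f+e)) = e/f = 38/71.79 ≈ 0.5293.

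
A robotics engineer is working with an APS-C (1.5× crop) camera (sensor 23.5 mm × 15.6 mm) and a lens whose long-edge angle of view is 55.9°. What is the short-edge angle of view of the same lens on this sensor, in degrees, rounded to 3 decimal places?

From the long-edge AOV: f = 23.5 / (2·tan(27.95°)) = 23.5 / 1.06118 ≈ 22.1451 mm.
Short-edge AOV = 2·arctan(15.6 / (2 × 22.1451)) = 2·arctan(0.35222) ≈ 38.8068°.

38.807°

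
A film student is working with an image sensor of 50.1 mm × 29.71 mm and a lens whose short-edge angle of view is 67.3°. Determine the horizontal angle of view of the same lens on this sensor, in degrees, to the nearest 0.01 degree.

From the short-edge AOV: f = 29.71 / (2·tan(33.65°)) = 29.71 / 1.33131 ≈ 22.3163 mm.
Horizontal AOV = 2·arctan(50.1 / (2 × 22.3163)) = 2·arctan(1.12250) ≈ 96.6062°.

96.61°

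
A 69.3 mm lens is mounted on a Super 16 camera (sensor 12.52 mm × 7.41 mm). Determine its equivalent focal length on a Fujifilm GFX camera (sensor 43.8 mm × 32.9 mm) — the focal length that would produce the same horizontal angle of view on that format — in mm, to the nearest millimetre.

242 mm

Equal angle of view means equal width/f ratio, so f₂ = f₁ · (width₂/width₁) = 69.3 × 43.8/12.52.
f₂ = 69.3 × 3.49840 ≈ 242.439 mm.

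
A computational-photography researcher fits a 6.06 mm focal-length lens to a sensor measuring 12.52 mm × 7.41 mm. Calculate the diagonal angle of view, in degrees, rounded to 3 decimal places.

100.406°

Sensor diagonal = √(12.52² + 7.41²) = √211.6585 ≈ 14.5485 mm.
Angle of view α = 2·arctan(d/2f) with d = 14.5485 mm and f = 6.06 mm.
d/2f = 1.20037; arctan(1.20037) ≈ 50.2031°, so α ≈ 100.4062°.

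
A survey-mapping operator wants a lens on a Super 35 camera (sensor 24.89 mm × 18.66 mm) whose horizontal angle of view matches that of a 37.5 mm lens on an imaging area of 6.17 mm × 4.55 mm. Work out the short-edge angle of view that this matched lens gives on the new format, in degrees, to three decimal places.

7.059°

Equal horizontal AOV ⇒ f₂ = f₁ · 24.89/6.17 = 37.5 × 4.03404 ≈ 151.2763 mm.
Short-edge AOV on the new format = 2·arctan(18.66 / (2 × 151.2763)) = 2·arctan(0.06168) ≈ 7.0585°.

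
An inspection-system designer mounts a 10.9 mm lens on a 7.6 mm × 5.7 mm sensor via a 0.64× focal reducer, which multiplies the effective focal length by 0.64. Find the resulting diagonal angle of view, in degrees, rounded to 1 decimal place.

Effective focal length f = 10.9 × 0.64 = 6.976 mm.
Sensor diagonal = √(7.6² + 5.7²) = √90.2500 ≈ 9.5000 mm.
α = 2·arctan(9.500 / (2 × 6.976)) = 2·arctan(0.68091) ≈ 68.5024°.

68.5°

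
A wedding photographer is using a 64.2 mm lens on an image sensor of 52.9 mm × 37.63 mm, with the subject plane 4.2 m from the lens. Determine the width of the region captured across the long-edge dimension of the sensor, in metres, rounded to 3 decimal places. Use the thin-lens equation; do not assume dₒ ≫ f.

dₒ: 4.2 m = 4200 mm.
Similar triangles through the lens centre give W/dₒ = w/dᵢ; with 1/f = 1/dₒ + 1/dᵢ this gives W = w·(dₒ − f)/f.
W = 52.9 mm × (4200 − 64.2) / 64.2 = 52.9 × 64.4206 ≈ 3407.848 mm = 3.40785 m.

3.408 m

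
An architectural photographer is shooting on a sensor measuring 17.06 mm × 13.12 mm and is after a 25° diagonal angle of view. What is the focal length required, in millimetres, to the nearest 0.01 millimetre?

Sensor diagonal = √(17.06² + 13.12²) = √463.1780 ≈ 21.5216 mm.
From α = 2·arctan(d/2f) we get f = d / (2·tan(α/2)).
With d = 21.5216 mm and α/2 = 12.5°, tan(α/2) ≈ 0.22169, so f ≈ 21.5216 / 0.44339 ≈ 48.5388 mm.

48.54 mm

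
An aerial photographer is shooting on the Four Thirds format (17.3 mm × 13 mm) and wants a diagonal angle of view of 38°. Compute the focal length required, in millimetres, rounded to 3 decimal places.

Sensor diagonal = √(17.3² + 13²) = √468.2900 ≈ 21.6400 mm.
From α = 2·arctan(d/2f) we get f = d / (2·tan(α/2)).
With d = 21.6400 mm and α/2 = 19°, tan(α/2) ≈ 0.34433, so f ≈ 21.6400 / 0.68866 ≈ 31.4236 mm.

31.424 mm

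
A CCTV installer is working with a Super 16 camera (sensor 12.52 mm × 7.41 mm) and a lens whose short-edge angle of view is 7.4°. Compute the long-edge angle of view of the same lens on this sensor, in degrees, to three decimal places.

12.471°

From the short-edge AOV: f = 7.41 / (2·tan(3.7°)) = 7.41 / 0.12933 ≈ 57.2934 mm.
Long-edge AOV = 2·arctan(12.52 / (2 × 57.2934)) = 2·arctan(0.10926) ≈ 12.4710°.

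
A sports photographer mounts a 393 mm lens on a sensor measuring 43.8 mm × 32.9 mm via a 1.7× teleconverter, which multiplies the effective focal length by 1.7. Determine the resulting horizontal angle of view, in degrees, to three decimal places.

Effective focal length f = 393 × 1.7 = 668.1 mm.
α = 2·arctan(43.8 / (2 × 668.1)) = 2·arctan(0.03278) ≈ 3.7549°.

3.755°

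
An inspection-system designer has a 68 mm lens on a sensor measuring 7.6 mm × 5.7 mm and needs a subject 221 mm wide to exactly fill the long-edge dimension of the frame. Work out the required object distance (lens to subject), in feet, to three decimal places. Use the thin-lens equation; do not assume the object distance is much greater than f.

Magnification m = w/W = dᵢ/dₒ; combined with 1/f = 1/dₒ + 1/dᵢ this gives dₒ = f·(1 + W/w).
dₒ = 68 mm × (1 + 221/7.6) = 68 × 30.0789 ≈ 2045.368 mm = 2045.368/304.8 ft = 6.71053 ft.

6.711 ft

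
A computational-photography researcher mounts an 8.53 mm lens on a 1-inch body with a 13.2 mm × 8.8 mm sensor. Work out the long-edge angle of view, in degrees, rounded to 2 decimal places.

75.46°

Angle of view α = 2·arctan(w/2f) with w = 13.2 mm and f = 8.53 mm.
w/2f = 0.77374; arctan(0.77374) ≈ 37.7305°, so α ≈ 75.4611°.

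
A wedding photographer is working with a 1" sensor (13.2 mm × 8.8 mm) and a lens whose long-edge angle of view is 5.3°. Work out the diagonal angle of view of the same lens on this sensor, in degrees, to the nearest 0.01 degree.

6.37°

From the long-edge AOV: f = 13.2 / (2·tan(2.65°)) = 13.2 / 0.09257 ≈ 142.5972 mm.
Sensor diagonal = √(13.2² + 8.8²) = √251.6800 ≈ 15.8644 mm.
Diagonal AOV = 2·arctan(15.8644 / (2 × 142.5972)) = 2·arctan(0.05563) ≈ 6.3678°.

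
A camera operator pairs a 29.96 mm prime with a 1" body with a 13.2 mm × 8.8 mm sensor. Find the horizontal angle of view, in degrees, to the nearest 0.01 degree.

Angle of view α = 2·arctan(w/2f) with w = 13.2 mm and f = 29.96 mm.
w/2f = 0.22029; arctan(0.22029) ≈ 12.4235°, so α ≈ 24.8469°.

24.85°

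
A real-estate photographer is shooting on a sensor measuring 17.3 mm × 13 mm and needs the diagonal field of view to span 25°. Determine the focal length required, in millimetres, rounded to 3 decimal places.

48.806 mm

Sensor diagonal = √(17.3² + 13²) = √468.2900 ≈ 21.6400 mm.
From α = 2·arctan(d/2f) we get f = d / (2·tan(α/2)).
With d = 21.6400 mm and α/2 = 12.5°, tan(α/2) ≈ 0.22169, so f ≈ 21.6400 / 0.44339 ≈ 48.8059 mm.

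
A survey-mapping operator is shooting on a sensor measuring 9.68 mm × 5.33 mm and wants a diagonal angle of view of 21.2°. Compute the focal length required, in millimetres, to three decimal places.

Sensor diagonal = √(9.68² + 5.33²) = √122.1113 ≈ 11.0504 mm.
From α = 2·arctan(d/2f) we get f = d / (2·tan(α/2)).
With d = 11.0504 mm and α/2 = 10.6°, tan(α/2) ≈ 0.18714, so f ≈ 11.0504 / 0.37429 ≈ 29.5236 mm.

29.524 mm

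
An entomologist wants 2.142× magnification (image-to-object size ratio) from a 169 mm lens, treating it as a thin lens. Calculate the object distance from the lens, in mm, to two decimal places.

247.90 mm

With m = dᵢ/dₒ and 1/f = 1/dₒ + 1/dᵢ, substituting dᵢ = m·dₒ gives 1/f = (1 + 1/m)/dₒ, hence dₒ = f·(1 + 1/m).
dₒ = 169 × (1 + 1/2.142) = 169 × 1.46685 ≈ 247.898 mm.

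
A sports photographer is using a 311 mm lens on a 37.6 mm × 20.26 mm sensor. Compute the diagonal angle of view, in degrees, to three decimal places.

7.856°

Sensor diagonal = √(37.6² + 20.26²) = √1824.2276 ≈ 42.7110 mm.
Angle of view α = 2·arctan(d/2f) with d = 42.7110 mm and f = 311 mm.
d/2f = 0.06867; arctan(0.06867) ≈ 3.9282°, so α ≈ 7.8563°.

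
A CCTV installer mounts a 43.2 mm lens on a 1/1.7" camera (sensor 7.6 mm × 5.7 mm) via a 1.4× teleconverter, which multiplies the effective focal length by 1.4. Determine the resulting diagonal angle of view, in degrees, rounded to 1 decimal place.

Effective focal length f = 43.2 × 1.4 = 60.48 mm.
Sensor diagonal = √(7.6² + 5.7²) = √90.2500 ≈ 9.5000 mm.
α = 2·arctan(9.500 / (2 × 60.48)) = 2·arctan(0.07854) ≈ 8.9814°.

9.0°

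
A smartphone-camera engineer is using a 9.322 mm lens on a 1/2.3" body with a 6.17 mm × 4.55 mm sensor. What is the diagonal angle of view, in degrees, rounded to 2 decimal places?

Sensor diagonal = √(6.17² + 4.55²) = √58.7714 ≈ 7.6663 mm.
Angle of view α = 2·arctan(d/2f) with d = 7.6663 mm and f = 9.322 mm.
d/2f = 0.41119; arctan(0.41119) ≈ 22.3520°, so α ≈ 44.7041°.

44.70°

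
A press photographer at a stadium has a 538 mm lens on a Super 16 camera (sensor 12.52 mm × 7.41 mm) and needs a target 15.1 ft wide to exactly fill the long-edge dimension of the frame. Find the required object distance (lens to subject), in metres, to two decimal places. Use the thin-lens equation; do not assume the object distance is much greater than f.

198.31 m

W: 15.1 ft × 304.8 mm/ft = 4602.48 mm.
Magnification m = w/W = dᵢ/dₒ; combined with 1/f = 1/dₒ + 1/dᵢ this gives dₒ = f·(1 + W/w).
dₒ = 538 mm × (1 + 4602.48/12.52) = 538 × 368.6102 ≈ 198312.294 mm = 198.312 m.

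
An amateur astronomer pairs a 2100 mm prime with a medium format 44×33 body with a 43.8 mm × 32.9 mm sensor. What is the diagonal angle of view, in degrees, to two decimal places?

Sensor diagonal = √(43.8² + 32.9²) = √3000.8500 ≈ 54.7800 mm.
Angle of view α = 2·arctan(d/2f) with d = 54.7800 mm and f = 2100 mm.
d/2f = 0.01304; arctan(0.01304) ≈ 0.7473°, so α ≈ 1.4945°.

1.49°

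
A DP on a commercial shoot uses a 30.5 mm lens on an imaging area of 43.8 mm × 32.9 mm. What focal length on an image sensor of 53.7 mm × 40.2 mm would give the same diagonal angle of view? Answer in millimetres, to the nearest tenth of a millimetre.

Sensor diagonal = √(43.8² + 32.9²) = √3000.8500 ≈ 54.7800 mm.
Sensor diagonal = √(53.7² + 40.2²) = √4499.7300 ≈ 67.0800 mm.
Equal angle of view means equal diagonal/f ratio, so f₂ = f₁ · (diagonal₂/diagonal₁) = 30.5 × 67.0800/54.7800.
f₂ = 30.5 × 1.22453 ≈ 37.348 mm.

37.3 mm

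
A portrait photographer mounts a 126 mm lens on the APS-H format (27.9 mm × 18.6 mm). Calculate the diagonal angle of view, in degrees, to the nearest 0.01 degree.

Sensor diagonal = √(27.9² + 18.6²) = √1124.3700 ≈ 33.5316 mm.
Angle of view α = 2·arctan(d/2f) with d = 33.5316 mm and f = 126 mm.
d/2f = 0.13306; arctan(0.13306) ≈ 7.5794°, so α ≈ 15.1587°.

15.16°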